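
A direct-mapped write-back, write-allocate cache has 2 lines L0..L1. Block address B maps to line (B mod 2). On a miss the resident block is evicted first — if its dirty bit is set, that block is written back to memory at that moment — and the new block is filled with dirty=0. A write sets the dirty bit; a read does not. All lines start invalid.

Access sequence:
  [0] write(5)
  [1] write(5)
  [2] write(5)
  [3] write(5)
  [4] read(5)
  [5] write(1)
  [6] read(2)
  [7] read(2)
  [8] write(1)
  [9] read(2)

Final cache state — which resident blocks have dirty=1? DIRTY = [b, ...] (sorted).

0: W B5 → L1 miss [D]
1: W B5 → L1 hit [D]
2: W B5 → L1 hit [D]
3: W B5 → L1 hit [D]
4: R B5 → L1 hit [D]
5: W B1 → L1 miss wb→B5 [D]
6: R B2 → L0 miss [-]
7: R B2 → L0 hit [-]
8: W B1 → L1 hit [D]
9: R B2 → L0 hit [-]

DIRTY = [1]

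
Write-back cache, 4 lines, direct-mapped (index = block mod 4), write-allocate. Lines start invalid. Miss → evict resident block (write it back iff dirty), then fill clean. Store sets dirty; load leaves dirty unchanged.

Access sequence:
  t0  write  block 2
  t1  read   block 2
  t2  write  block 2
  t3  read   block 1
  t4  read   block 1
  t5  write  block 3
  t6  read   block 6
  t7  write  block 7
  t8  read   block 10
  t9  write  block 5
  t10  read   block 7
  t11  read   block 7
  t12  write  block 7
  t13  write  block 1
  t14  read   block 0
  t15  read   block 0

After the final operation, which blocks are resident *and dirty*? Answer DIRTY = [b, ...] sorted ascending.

DIRTY = [1, 7]

  0 | W B2 → L2 miss [D]
  1 | R B2 → L2 hit [D]
  2 | W B2 → L2 hit [D]
  3 | R B1 → L1 miss [-]
  4 | R B1 → L1 hit [-]
  5 | W B3 → L3 miss [D]
  6 | R B6 → L2 miss wb→B2 [-]
  7 | W B7 → L3 miss wb→B3 [D]
  8 | R B10 → L2 miss [-]
  9 | W B5 → L1 miss [D]
  10 | R B7 → L3 hit [D]
  11 | R B7 → L3 hit [D]
  12 | W B7 → L3 hit [D]
  13 | W B1 → L1 miss wb→B5 [D]
  14 | R B0 → L0 miss [-]
  15 | R B0 → L0 hit [-]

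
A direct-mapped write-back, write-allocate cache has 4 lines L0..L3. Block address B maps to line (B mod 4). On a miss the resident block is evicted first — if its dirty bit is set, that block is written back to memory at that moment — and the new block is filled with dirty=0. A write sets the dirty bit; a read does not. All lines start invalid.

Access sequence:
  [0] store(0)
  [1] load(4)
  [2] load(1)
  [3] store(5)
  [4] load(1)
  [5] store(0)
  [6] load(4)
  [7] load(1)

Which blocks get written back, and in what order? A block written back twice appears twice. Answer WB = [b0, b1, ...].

  0 | W B0 → L0 miss [D]
  1 | R B4 → L0 miss wb→B0 [-]
  2 | R B1 → L1 miss [-]
  3 | W B5 → L1 miss [D]
  4 | R B1 → L1 miss wb→B5 [-]
  5 | W B0 → L0 miss [D]
  6 | R B4 → L0 miss wb→B0 [-]
  7 | R B1 → L1 hit [-]

WB = [0, 5, 0]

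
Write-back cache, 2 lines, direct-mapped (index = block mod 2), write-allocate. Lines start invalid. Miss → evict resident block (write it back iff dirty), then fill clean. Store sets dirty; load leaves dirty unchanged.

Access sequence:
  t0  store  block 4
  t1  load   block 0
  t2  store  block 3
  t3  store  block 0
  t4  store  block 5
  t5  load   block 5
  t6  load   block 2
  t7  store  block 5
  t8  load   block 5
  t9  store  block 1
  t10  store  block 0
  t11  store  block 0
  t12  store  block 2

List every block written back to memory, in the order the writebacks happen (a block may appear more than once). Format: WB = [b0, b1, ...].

WB = [4, 3, 0, 5, 0]

0: W B4 -> L0 miss  d=D]
1: R B0 -> L0 miss wb->B4  d=-]
2: W B3 -> L1 miss  d=D]
3: W B0 -> L0 hit  d=D]
4: W B5 -> L1 miss wb->B3  d=D]
5: R B5 -> L1 hit  d=D]
6: R B2 -> L0 miss wb->B0  d=-]
7: W B5 -> L1 hit  d=D]
8: R B5 -> L1 hit  d=D]
9: W B1 -> L1 miss wb->B5  d=D]
10: W B0 -> L0 miss  d=D]
11: W B0 -> L0 hit  d=D]
12: W B2 -> L0 miss wb->B0  d=D]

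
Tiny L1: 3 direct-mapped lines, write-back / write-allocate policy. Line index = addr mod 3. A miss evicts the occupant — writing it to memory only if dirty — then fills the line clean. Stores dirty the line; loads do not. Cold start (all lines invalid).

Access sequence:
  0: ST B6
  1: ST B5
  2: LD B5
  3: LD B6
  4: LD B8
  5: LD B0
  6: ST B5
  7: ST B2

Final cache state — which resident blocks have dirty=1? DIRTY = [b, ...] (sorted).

  0 | W B6 → L0 miss [D]
  1 | W B5 → L2 miss [D]
  2 | R B5 → L2 hit [D]
  3 | R B6 → L0 hit [D]
  4 | R B8 → L2 miss wb→B5 [-]
  5 | R B0 → L0 miss wb→B6 [-]
  6 | W B5 → L2 miss [D]
  7 | W B2 → L2 miss wb→B5 [D]

DIRTY = [2]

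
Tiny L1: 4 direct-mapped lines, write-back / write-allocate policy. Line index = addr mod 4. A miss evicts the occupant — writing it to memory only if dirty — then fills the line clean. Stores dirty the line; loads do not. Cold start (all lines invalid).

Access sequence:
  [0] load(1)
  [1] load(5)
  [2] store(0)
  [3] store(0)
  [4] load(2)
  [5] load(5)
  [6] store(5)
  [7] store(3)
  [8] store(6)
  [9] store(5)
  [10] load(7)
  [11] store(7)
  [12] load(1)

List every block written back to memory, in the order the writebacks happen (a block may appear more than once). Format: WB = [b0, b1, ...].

WB = [3, 5]

0: R B1 -> L1 miss  d=-]
1: R B5 -> L1 miss  d=-]
2: W B0 -> L0 miss  d=D]
3: W B0 -> L0 hit  d=D]
4: R B2 -> L2 miss  d=-]
5: R B5 -> L1 hit  d=-]
6: W B5 -> L1 hit  d=D]
7: W B3 -> L3 miss  d=D]
8: W B6 -> L2 miss  d=D]
9: W B5 -> L1 hit  d=D]
10: R B7 -> L3 miss wb->B3  d=-]
11: W B7 -> L3 hit  d=D]
12: R B1 -> L1 miss wb->B5  d=-]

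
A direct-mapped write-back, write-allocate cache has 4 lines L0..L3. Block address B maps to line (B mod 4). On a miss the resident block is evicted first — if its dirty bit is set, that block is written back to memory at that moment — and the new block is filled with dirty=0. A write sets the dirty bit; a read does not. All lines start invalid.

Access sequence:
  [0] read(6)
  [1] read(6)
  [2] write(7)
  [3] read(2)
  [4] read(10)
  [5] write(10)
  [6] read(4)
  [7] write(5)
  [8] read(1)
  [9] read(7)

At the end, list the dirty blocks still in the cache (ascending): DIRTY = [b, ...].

DIRTY = [7, 10]

  0 | R B6 → L2 miss [-]
  1 | R B6 → L2 hit [-]
  2 | W B7 → L3 miss [D]
  3 | R B2 → L2 miss [-]
  4 | R B10 → L2 miss [-]
  5 | W B10 → L2 hit [D]
  6 | R B4 → L0 miss [-]
  7 | W B5 → L1 miss [D]
  8 | R B1 → L1 miss wb→B5 [-]
  9 | R B7 → L3 hit [D]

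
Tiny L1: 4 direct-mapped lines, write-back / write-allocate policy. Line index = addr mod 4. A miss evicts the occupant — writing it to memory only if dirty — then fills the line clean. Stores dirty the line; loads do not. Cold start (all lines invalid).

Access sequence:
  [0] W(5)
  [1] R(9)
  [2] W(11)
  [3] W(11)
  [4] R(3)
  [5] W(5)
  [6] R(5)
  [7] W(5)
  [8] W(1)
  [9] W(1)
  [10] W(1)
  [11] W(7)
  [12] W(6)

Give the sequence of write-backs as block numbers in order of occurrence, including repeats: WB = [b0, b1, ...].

WB = [5, 11, 5]

0: W B5 -> L1 miss  d=D]
1: R B9 -> L1 miss wb->B5  d=-]
2: W B11 -> L3 miss  d=D]
3: W B11 -> L3 hit  d=D]
4: R B3 -> L3 miss wb->B11  d=-]
5: W B5 -> L1 miss  d=D]
6: R B5 -> L1 hit  d=D]
7: W B5 -> L1 hit  d=D]
8: W B1 -> L1 miss wb->B5  d=D]
9: W B1 -> L1 hit  d=D]
10: W B1 -> L1 hit  d=D]
11: W B7 -> L3 miss  d=D]
12: W B6 -> L2 miss  d=D]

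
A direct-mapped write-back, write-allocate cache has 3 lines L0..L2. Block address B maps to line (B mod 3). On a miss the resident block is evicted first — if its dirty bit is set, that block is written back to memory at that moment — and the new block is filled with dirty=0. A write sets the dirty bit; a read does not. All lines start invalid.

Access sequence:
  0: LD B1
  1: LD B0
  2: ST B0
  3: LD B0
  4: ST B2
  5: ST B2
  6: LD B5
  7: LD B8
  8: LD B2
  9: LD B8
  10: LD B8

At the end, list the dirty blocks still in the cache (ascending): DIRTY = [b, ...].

DIRTY = [0]

  0 | R B1 → L1 miss [-]
  1 | R B0 → L0 miss [-]
  2 | W B0 → L0 hit [D]
  3 | R B0 → L0 hit [D]
  4 | W B2 → L2 miss [D]
  5 | W B2 → L2 hit [D]
  6 | R B5 → L2 miss wb→B2 [-]
  7 | R B8 → L2 miss [-]
  8 | R B2 → L2 miss [-]
  9 | R B8 → L2 miss [-]
  10 | R B8 → L2 hit [-]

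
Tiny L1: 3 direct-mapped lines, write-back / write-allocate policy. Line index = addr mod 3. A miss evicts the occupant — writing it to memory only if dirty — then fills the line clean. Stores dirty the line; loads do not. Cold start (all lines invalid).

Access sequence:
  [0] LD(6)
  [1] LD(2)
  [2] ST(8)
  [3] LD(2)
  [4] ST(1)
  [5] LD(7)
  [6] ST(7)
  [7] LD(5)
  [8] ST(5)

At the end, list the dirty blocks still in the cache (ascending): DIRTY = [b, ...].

DIRTY = [5, 7]

0: R B6 -> L0 miss  d=-]
1: R B2 -> L2 miss  d=-]
2: W B8 -> L2 miss  d=D]
3: R B2 -> L2 miss wb->B8  d=-]
4: W B1 -> L1 miss  d=D]
5: R B7 -> L1 miss wb->B1  d=-]
6: W B7 -> L1 hit  d=D]
7: R B5 -> L2 miss  d=-]
8: W B5 -> L2 hit  d=D]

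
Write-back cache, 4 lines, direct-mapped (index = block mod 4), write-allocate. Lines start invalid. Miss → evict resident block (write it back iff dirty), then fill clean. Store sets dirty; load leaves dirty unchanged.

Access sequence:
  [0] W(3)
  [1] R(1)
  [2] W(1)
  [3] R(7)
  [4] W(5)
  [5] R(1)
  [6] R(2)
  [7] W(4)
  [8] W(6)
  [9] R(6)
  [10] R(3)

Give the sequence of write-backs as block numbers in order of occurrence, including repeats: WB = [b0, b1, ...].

WB = [3, 1, 5]

0: W B3 -> L3 miss  d=D]
1: R B1 -> L1 miss  d=-]
2: W B1 -> L1 hit  d=D]
3: R B7 -> L3 miss wb->B3  d=-]
4: W B5 -> L1 miss wb->B1  d=D]
5: R B1 -> L1 miss wb->B5  d=-]
6: R B2 -> L2 miss  d=-]
7: W B4 -> L0 miss  d=D]
8: W B6 -> L2 miss  d=D]
9: R B6 -> L2 hit  d=D]
10: R B3 -> L3 miss  d=-]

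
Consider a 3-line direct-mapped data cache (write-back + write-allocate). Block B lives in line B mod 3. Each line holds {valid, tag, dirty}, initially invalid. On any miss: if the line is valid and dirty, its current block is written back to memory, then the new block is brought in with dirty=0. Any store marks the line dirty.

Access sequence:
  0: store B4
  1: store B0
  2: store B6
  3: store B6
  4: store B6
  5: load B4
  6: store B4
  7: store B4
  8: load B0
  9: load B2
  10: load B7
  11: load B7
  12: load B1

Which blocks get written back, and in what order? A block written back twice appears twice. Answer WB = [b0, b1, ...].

WB = [0, 6, 4]

0: W B4 -> L1 miss  d=D]
1: W B0 -> L0 miss  d=D]
2: W B6 -> L0 miss wb->B0  d=D]
3: W B6 -> L0 hit  d=D]
4: W B6 -> L0 hit  d=D]
5: R B4 -> L1 hit  d=D]
6: W B4 -> L1 hit  d=D]
7: W B4 -> L1 hit  d=D]
8: R B0 -> L0 miss wb->B6  d=-]
9: R B2 -> L2 miss  d=-]
10: R B7 -> L1 miss wb->B4  d=-]
11: R B7 -> L1 hit  d=-]
12: R B1 -> L1 miss  d=-]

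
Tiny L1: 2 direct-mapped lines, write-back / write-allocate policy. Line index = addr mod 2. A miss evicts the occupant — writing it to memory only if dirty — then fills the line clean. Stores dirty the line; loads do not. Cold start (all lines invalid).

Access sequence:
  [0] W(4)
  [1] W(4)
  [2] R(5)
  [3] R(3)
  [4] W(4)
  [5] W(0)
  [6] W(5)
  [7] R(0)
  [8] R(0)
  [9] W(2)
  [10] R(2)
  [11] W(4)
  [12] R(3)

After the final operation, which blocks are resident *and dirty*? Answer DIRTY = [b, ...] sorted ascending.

DIRTY = [4]

0: W B4 → L0 miss [D]
1: W B4 → L0 hit [D]
2: R B5 → L1 miss [-]
3: R B3 → L1 miss [-]
4: W B4 → L0 hit [D]
5: W B0 → L0 miss wb→B4 [D]
6: W B5 → L1 miss [D]
7: R B0 → L0 hit [D]
8: R B0 → L0 hit [D]
9: W B2 → L0 miss wb→B0 [D]
10: R B2 → L0 hit [D]
11: W B4 → L0 miss wb→B2 [D]
12: R B3 → L1 miss wb→B5 [-]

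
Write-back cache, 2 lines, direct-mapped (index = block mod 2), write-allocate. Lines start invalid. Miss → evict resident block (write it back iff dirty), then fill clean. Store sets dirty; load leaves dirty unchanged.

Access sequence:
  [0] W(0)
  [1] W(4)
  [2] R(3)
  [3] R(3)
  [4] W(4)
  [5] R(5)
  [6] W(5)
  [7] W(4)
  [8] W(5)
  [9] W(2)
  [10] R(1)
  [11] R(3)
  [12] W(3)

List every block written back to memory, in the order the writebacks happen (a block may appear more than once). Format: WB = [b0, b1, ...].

  0 | W B0 → L0 miss [D]
  1 | W B4 → L0 miss wb→B0 [D]
  2 | R B3 → L1 miss [-]
  3 | R B3 → L1 hit [-]
  4 | W B4 → L0 hit [D]
  5 | R B5 → L1 miss [-]
  6 | W B5 → L1 hit [D]
  7 | W B4 → L0 hit [D]
  8 | W B5 → L1 hit [D]
  9 | W B2 → L0 miss wb→B4 [D]
  10 | R B1 → L1 miss wb→B5 [-]
  11 | R B3 → L1 miss [-]
  12 | W B3 → L1 hit [D]

WB = [0, 4, 5]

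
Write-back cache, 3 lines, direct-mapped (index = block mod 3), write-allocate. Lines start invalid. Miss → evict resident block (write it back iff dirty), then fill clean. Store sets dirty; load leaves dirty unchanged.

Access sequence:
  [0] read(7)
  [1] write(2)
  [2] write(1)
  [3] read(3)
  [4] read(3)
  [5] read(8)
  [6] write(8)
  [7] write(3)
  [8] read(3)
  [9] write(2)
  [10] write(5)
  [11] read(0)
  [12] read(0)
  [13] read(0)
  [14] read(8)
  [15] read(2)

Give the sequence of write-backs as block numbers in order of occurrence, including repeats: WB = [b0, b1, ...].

WB = [2, 8, 2, 3, 5]

0: R B7 -> L1 miss  d=-]
1: W B2 -> L2 miss  d=D]
2: W B1 -> L1 miss  d=D]
3: R B3 -> L0 miss  d=-]
4: R B3 -> L0 hit  d=-]
5: R B8 -> L2 miss wb->B2  d=-]
6: W B8 -> L2 hit  d=D]
7: W B3 -> L0 hit  d=D]
8: R B3 -> L0 hit  d=D]
9: W B2 -> L2 miss wb->B8  d=D]
10: W B5 -> L2 miss wb->B2  d=D]
11: R B0 -> L0 miss wb->B3  d=-]
12: R B0 -> L0 hit  d=-]
13: R B0 -> L0 hit  d=-]
14: R B8 -> L2 miss wb->B5  d=-]
15: R B2 -> L2 miss  d=-]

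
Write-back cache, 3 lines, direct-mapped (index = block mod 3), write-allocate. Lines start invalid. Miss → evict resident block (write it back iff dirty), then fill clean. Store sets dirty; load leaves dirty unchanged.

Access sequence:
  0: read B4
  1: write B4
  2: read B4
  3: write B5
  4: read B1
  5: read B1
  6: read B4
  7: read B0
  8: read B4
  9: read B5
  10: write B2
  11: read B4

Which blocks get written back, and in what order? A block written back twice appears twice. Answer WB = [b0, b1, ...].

WB = [4, 5]

  0 | R B4 → L1 miss [-]
  1 | W B4 → L1 hit [D]
  2 | R B4 → L1 hit [D]
  3 | W B5 → L2 miss [D]
  4 | R B1 → L1 miss wb→B4 [-]
  5 | R B1 → L1 hit [-]
  6 | R B4 → L1 miss [-]
  7 | R B0 → L0 miss [-]
  8 | R B4 → L1 hit [-]
  9 | R B5 → L2 hit [D]
  10 | W B2 → L2 miss wb→B5 [D]
  11 | R B4 → L1 hit [-]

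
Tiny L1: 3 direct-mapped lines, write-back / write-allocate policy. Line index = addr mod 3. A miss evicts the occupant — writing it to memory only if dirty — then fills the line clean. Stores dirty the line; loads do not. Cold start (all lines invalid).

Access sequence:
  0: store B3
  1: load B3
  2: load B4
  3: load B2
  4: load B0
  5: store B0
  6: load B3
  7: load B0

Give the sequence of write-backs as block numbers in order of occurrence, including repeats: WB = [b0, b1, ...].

0: W B3 → L0 miss [D]
1: R B3 → L0 hit [D]
2: R B4 → L1 miss [-]
3: R B2 → L2 miss [-]
4: R B0 → L0 miss wb→B3 [-]
5: W B0 → L0 hit [D]
6: R B3 → L0 miss wb→B0 [-]
7: R B0 → L0 miss [-]

WB = [3, 0]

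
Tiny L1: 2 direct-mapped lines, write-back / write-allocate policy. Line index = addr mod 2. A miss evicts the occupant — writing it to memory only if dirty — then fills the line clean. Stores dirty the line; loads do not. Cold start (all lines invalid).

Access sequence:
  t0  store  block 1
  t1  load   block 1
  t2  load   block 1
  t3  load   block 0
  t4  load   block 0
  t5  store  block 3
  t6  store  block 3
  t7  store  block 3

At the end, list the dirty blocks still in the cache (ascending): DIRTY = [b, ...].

DIRTY = [3]

0: W B1 -> L1 miss  d=D]
1: R B1 -> L1 hit  d=D]
2: R B1 -> L1 hit  d=D]
3: R B0 -> L0 miss  d=-]
4: R B0 -> L0 hit  d=-]
5: W B3 -> L1 miss wb->B1  d=D]
6: W B3 -> L1 hit  d=D]
7: W B3 -> L1 hit  d=D]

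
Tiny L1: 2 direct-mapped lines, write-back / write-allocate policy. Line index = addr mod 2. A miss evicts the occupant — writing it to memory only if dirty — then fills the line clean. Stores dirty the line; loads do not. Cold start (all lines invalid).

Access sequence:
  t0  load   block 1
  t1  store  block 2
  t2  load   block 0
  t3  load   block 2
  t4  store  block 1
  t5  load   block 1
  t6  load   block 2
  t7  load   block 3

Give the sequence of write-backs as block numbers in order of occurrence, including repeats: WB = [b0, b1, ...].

0: R B1 -> L1 miss  d=-]
1: W B2 -> L0 miss  d=D]
2: R B0 -> L0 miss wb->B2  d=-]
3: R B2 -> L0 miss  d=-]
4: W B1 -> L1 hit  d=D]
5: R B1 -> L1 hit  d=D]
6: R B2 -> L0 hit  d=-]
7: R B3 -> L1 miss wb->B1  d=-]

WB = [2, 1]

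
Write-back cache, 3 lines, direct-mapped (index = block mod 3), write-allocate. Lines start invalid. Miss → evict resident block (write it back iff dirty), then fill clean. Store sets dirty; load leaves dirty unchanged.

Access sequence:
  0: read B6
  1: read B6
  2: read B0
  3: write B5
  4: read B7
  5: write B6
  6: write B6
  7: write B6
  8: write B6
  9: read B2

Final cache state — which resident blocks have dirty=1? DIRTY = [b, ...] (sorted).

0: R B6 -> L0 miss  d=-]
1: R B6 -> L0 hit  d=-]
2: R B0 -> L0 miss  d=-]
3: W B5 -> L2 miss  d=D]
4: R B7 -> L1 miss  d=-]
5: W B6 -> L0 miss  d=D]
6: W B6 -> L0 hit  d=D]
7: W B6 -> L0 hit  d=D]
8: W B6 -> L0 hit  d=D]
9: R B2 -> L2 miss wb->B5  d=-]

DIRTY = [6]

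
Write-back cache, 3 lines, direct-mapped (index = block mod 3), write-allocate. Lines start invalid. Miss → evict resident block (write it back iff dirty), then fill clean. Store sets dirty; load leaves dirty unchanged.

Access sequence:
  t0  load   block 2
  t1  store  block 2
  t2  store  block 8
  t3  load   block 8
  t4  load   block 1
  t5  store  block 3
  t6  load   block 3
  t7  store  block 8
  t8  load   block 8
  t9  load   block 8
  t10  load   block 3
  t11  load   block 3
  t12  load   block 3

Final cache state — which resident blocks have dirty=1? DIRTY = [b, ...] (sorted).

DIRTY = [3, 8]

0: R B2 → L2 miss [-]
1: W B2 → L2 hit [D]
2: W B8 → L2 miss wb→B2 [D]
3: R B8 → L2 hit [D]
4: R B1 → L1 miss [-]
5: W B3 → L0 miss [D]
6: R B3 → L0 hit [D]
7: W B8 → L2 hit [D]
8: R B8 → L2 hit [D]
9: R B8 → L2 hit [D]
10: R B3 → L0 hit [D]
11: R B3 → L0 hit [D]
12: R B3 → L0 hit [D]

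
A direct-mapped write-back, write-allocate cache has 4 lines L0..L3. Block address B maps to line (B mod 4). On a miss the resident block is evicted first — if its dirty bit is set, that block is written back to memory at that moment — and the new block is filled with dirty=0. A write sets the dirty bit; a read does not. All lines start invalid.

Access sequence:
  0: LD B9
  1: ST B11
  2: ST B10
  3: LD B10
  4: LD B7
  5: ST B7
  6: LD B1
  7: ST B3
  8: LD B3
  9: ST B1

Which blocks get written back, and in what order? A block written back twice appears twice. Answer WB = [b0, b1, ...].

WB = [11, 7]

  0 | R B9 → L1 miss [-]
  1 | W B11 → L3 miss [D]
  2 | W B10 → L2 miss [D]
  3 | R B10 → L2 hit [D]
  4 | R B7 → L3 miss wb→B11 [-]
  5 | W B7 → L3 hit [D]
  6 | R B1 → L1 miss [-]
  7 | W B3 → L3 miss wb→B7 [D]
  8 | R B3 → L3 hit [D]
  9 | W B1 → L1 hit [D]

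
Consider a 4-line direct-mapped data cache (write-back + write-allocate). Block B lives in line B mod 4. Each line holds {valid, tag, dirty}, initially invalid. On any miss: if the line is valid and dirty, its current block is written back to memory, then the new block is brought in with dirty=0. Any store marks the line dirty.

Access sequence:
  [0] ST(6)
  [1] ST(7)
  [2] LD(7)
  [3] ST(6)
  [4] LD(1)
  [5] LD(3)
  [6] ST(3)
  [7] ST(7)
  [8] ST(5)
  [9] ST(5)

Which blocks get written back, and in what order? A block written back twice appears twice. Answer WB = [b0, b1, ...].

  0 | W B6 → L2 miss [D]
  1 | W B7 → L3 miss [D]
  2 | R B7 → L3 hit [D]
  3 | W B6 → L2 hit [D]
  4 | R B1 → L1 miss [-]
  5 | R B3 → L3 miss wb→B7 [-]
  6 | W B3 → L3 hit [D]
  7 | W B7 → L3 miss wb→B3 [D]
  8 | W B5 → L1 miss [D]
  9 | W B5 → L1 hit [D]

WB = [7, 3]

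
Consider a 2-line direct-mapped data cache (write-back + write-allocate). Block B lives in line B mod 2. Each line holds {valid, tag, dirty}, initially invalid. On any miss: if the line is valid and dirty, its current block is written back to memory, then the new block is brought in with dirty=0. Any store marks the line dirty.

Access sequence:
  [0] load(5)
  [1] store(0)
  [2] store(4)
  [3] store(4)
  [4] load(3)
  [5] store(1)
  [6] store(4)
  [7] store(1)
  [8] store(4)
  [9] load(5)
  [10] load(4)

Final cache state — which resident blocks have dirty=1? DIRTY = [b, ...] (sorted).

DIRTY = [4]

0: R B5 → L1 miss [-]
1: W B0 → L0 miss [D]
2: W B4 → L0 miss wb→B0 [D]
3: W B4 → L0 hit [D]
4: R B3 → L1 miss [-]
5: W B1 → L1 miss [D]
6: W B4 → L0 hit [D]
7: W B1 → L1 hit [D]
8: W B4 → L0 hit [D]
9: R B5 → L1 miss wb→B1 [-]
10: R B4 → L0 hit [D]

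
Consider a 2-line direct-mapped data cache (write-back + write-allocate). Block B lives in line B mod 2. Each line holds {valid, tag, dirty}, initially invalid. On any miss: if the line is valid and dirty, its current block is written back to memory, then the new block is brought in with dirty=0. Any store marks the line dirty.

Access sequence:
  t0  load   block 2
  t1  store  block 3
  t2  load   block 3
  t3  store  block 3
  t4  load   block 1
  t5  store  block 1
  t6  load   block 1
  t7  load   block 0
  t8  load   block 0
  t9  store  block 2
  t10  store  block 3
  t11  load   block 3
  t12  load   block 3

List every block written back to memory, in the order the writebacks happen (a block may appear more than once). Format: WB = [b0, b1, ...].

WB = [3, 1]

  0 | R B2 → L0 miss [-]
  1 | W B3 → L1 miss [D]
  2 | R B3 → L1 hit [D]
  3 | W B3 → L1 hit [D]
  4 | R B1 → L1 miss wb→B3 [-]
  5 | W B1 → L1 hit [D]
  6 | R B1 → L1 hit [D]
  7 | R B0 → L0 miss [-]
  8 | R B0 → L0 hit [-]
  9 | W B2 → L0 miss [D]
  10 | W B3 → L1 miss wb→B1 [D]
  11 | R B3 → L1 hit [D]
  12 | R B3 → L1 hit [D]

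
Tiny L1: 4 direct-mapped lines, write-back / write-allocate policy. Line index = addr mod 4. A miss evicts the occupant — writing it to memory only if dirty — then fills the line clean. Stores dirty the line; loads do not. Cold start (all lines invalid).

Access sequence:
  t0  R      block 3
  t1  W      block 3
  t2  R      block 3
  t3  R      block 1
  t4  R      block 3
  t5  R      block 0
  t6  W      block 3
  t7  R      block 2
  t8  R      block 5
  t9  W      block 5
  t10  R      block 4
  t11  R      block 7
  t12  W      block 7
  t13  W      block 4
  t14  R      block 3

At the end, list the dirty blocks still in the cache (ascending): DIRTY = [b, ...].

0: R B3 -> L3 miss  d=-]
1: W B3 -> L3 hit  d=D]
2: R B3 -> L3 hit  d=D]
3: R B1 -> L1 miss  d=-]
4: R B3 -> L3 hit  d=D]
5: R B0 -> L0 miss  d=-]
6: W B3 -> L3 hit  d=D]
7: R B2 -> L2 miss  d=-]
8: R B5 -> L1 miss  d=-]
9: W B5 -> L1 hit  d=D]
10: R B4 -> L0 miss  d=-]
11: R B7 -> L3 miss wb->B3  d=-]
12: W B7 -> L3 hit  d=D]
13: W B4 -> L0 hit  d=D]
14: R B3 -> L3 miss wb->B7  d=-]

DIRTY = [4, 5]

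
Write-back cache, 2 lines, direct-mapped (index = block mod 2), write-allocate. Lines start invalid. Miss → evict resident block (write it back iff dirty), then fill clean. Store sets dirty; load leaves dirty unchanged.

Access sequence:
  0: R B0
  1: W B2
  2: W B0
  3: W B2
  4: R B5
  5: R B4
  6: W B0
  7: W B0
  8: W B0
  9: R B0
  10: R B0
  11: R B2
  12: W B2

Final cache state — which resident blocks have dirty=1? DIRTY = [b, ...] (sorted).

DIRTY = [2]

0: R B0 -> L0 miss  d=-]
1: W B2 -> L0 miss  d=D]
2: W B0 -> L0 miss wb->B2  d=D]
3: W B2 -> L0 miss wb->B0  d=D]
4: R B5 -> L1 miss  d=-]
5: R B4 -> L0 miss wb->B2  d=-]
6: W B0 -> L0 miss  d=D]
7: W B0 -> L0 hit  d=D]
8: W B0 -> L0 hit  d=D]
9: R B0 -> L0 hit  d=D]
10: R B0 -> L0 hit  d=D]
11: R B2 -> L0 miss wb->B0  d=-]
12: W B2 -> L0 hit  d=D]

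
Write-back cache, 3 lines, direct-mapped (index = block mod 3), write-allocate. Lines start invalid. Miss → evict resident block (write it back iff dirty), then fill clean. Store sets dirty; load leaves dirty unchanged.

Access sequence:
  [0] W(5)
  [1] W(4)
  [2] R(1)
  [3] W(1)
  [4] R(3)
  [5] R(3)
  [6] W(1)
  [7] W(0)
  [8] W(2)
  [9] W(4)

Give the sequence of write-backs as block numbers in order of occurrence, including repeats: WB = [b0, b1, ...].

WB = [4, 5, 1]

0: W B5 -> L2 miss  d=D]
1: W B4 -> L1 miss  d=D]
2: R B1 -> L1 miss wb->B4  d=-]
3: W B1 -> L1 hit  d=D]
4: R B3 -> L0 miss  d=-]
5: R B3 -> L0 hit  d=-]
6: W B1 -> L1 hit  d=D]
7: W B0 -> L0 miss  d=D]
8: W B2 -> L2 miss wb->B5  d=D]
9: W B4 -> L1 miss wb->B1  d=D]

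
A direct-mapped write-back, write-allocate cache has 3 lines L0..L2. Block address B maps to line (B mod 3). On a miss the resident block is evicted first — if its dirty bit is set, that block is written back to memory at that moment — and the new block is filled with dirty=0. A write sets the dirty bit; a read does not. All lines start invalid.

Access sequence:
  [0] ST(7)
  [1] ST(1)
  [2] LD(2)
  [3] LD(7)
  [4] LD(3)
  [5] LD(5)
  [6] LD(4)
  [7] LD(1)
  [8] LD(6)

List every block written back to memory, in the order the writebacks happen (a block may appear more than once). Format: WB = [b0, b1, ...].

WB = [7, 1]

0: W B7 -> L1 miss  d=D]
1: W B1 -> L1 miss wb->B7  d=D]
2: R B2 -> L2 miss  d=-]
3: R B7 -> L1 miss wb->B1  d=-]
4: R B3 -> L0 miss  d=-]
5: R B5 -> L2 miss  d=-]
6: R B4 -> L1 miss  d=-]
7: R B1 -> L1 miss  d=-]
8: R B6 -> L0 miss  d=-]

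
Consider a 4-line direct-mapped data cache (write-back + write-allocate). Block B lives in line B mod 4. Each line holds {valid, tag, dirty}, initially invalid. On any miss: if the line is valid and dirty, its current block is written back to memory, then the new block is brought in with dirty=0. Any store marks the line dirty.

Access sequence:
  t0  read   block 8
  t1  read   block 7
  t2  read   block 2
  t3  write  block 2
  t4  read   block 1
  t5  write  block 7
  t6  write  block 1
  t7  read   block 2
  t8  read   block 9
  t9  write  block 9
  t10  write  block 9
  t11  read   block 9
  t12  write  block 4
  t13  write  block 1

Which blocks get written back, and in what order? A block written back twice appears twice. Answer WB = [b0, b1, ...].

WB = [1, 9]

0: R B8 → L0 miss [-]
1: R B7 → L3 miss [-]
2: R B2 → L2 miss [-]
3: W B2 → L2 hit [D]
4: R B1 → L1 miss [-]
5: W B7 → L3 hit [D]
6: W B1 → L1 hit [D]
7: R B2 → L2 hit [D]
8: R B9 → L1 miss wb→B1 [-]
9: W B9 → L1 hit [D]
10: W B9 → L1 hit [D]
11: R B9 → L1 hit [D]
12: W B4 → L0 miss [D]
13: W B1 → L1 miss wb→B9 [D]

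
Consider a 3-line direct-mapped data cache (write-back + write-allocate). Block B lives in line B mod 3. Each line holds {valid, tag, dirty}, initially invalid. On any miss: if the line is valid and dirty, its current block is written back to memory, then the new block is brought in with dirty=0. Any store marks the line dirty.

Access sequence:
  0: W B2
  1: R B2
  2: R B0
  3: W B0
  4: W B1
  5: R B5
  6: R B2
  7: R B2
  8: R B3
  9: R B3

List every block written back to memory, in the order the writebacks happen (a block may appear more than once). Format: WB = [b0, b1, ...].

WB = [2, 0]

0: W B2 -> L2 miss  d=D]
1: R B2 -> L2 hit  d=D]
2: R B0 -> L0 miss  d=-]
3: W B0 -> L0 hit  d=D]
4: W B1 -> L1 miss  d=D]
5: R B5 -> L2 miss wb->B2  d=-]
6: R B2 -> L2 miss  d=-]
7: R B2 -> L2 hit  d=-]
8: R B3 -> L0 miss wb->B0  d=-]
9: R B3 -> L0 hit  d=-]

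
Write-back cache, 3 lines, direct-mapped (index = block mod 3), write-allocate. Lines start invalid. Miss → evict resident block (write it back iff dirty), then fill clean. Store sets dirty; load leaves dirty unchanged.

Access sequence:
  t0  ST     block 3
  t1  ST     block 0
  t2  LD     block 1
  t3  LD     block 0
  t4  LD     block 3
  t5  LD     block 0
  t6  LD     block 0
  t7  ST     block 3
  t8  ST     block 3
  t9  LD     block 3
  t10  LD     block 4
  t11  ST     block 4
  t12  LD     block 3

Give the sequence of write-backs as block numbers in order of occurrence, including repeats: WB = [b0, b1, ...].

0: W B3 -> L0 miss  d=D]
1: W B0 -> L0 miss wb->B3  d=D]
2: R B1 -> L1 miss  d=-]
3: R B0 -> L0 hit  d=D]
4: R B3 -> L0 miss wb->B0  d=-]
5: R B0 -> L0 miss  d=-]
6: R B0 -> L0 hit  d=-]
7: W B3 -> L0 miss  d=D]
8: W B3 -> L0 hit  d=D]
9: R B3 -> L0 hit  d=D]
10: R B4 -> L1 miss  d=-]
11: W B4 -> L1 hit  d=D]
12: R B3 -> L0 hit  d=D]

WB = [3, 0]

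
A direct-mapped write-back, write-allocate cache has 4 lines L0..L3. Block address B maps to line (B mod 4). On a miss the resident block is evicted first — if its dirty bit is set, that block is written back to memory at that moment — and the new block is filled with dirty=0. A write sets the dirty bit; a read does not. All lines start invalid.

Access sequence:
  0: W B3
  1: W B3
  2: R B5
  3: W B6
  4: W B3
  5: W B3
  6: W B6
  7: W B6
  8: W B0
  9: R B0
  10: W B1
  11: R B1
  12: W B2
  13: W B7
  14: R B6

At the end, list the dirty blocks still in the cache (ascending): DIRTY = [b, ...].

DIRTY = [0, 1, 7]

  0 | W B3 → L3 miss [D]
  1 | W B3 → L3 hit [D]
  2 | R B5 → L1 miss [-]
  3 | W B6 → L2 miss [D]
  4 | W B3 → L3 hit [D]
  5 | W B3 → L3 hit [D]
  6 | W B6 → L2 hit [D]
  7 | W B6 → L2 hit [D]
  8 | W B0 → L0 miss [D]
  9 | R B0 → L0 hit [D]
  10 | W B1 → L1 miss [D]
  11 | R B1 → L1 hit [D]
  12 | W B2 → L2 miss wb→B6 [D]
  13 | W B7 → L3 miss wb→B3 [D]
  14 | R B6 → L2 miss wb→B2 [-]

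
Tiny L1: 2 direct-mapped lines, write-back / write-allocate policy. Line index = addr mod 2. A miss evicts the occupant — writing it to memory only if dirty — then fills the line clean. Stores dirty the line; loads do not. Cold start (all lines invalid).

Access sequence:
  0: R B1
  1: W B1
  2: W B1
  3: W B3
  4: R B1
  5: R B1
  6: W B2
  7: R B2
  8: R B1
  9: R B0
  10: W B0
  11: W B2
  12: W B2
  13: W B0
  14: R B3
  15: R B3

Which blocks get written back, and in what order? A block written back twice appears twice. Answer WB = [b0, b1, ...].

WB = [1, 3, 2, 0, 2]

  0 | R B1 → L1 miss [-]
  1 | W B1 → L1 hit [D]
  2 | W B1 → L1 hit [D]
  3 | W B3 → L1 miss wb→B1 [D]
  4 | R B1 → L1 miss wb→B3 [-]
  5 | R B1 → L1 hit [-]
  6 | W B2 → L0 miss [D]
  7 | R B2 → L0 hit [D]
  8 | R B1 → L1 hit [-]
  9 | R B0 → L0 miss wb→B2 [-]
  10 | W B0 → L0 hit [D]
  11 | W B2 → L0 miss wb→B0 [D]
  12 | W B2 → L0 hit [D]
  13 | W B0 → L0 miss wb→B2 [D]
  14 | R B3 → L1 miss [-]
  15 | R B3 → L1 hit [-]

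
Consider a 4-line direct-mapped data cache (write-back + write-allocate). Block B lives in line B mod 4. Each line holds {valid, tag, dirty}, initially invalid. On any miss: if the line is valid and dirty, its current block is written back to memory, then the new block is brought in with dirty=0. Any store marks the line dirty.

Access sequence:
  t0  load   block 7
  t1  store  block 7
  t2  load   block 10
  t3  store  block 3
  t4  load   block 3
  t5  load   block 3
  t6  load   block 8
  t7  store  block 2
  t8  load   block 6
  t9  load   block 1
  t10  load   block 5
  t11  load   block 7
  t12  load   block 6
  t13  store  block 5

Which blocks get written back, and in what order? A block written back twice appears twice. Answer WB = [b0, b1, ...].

WB = [7, 2, 3]

0: R B7 -> L3 miss  d=-]
1: W B7 -> L3 hit  d=D]
2: R B10 -> L2 miss  d=-]
3: W B3 -> L3 miss wb->B7  d=D]
4: R B3 -> L3 hit  d=D]
5: R B3 -> L3 hit  d=D]
6: R B8 -> L0 miss  d=-]
7: W B2 -> L2 miss  d=D]
8: R B6 -> L2 miss wb->B2  d=-]
9: R B1 -> L1 miss  d=-]
10: R B5 -> L1 miss  d=-]
11: R B7 -> L3 miss wb->B3  d=-]
12: R B6 -> L2 hit  d=-]
13: W B5 -> L1 hit  d=D]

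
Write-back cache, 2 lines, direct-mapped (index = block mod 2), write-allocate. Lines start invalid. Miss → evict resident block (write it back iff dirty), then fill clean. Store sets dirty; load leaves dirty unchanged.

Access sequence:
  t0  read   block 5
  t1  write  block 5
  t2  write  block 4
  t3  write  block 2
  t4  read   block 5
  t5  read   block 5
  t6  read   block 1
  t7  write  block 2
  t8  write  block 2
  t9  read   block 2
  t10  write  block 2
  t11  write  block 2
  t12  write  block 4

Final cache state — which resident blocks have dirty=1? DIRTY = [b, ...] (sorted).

DIRTY = [4]

0: R B5 → L1 miss [-]
1: W B5 → L1 hit [D]
2: W B4 → L0 miss [D]
3: W B2 → L0 miss wb→B4 [D]
4: R B5 → L1 hit [D]
5: R B5 → L1 hit [D]
6: R B1 → L1 miss wb→B5 [-]
7: W B2 → L0 hit [D]
8: W B2 → L0 hit [D]
9: R B2 → L0 hit [D]
10: W B2 → L0 hit [D]
11: W B2 → L0 hit [D]
12: W B4 → L0 miss wb→B2 [D]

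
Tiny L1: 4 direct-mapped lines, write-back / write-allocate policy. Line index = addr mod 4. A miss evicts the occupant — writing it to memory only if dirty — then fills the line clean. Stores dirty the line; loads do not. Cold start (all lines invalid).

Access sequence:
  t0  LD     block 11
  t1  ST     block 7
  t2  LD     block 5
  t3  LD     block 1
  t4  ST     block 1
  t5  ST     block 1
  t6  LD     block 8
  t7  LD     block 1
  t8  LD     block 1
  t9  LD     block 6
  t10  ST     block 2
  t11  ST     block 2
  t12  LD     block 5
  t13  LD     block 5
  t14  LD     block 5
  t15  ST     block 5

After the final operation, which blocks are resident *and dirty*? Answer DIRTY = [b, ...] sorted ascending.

0: R B11 -> L3 miss  d=-]
1: W B7 -> L3 miss  d=D]
2: R B5 -> L1 miss  d=-]
3: R B1 -> L1 miss  d=-]
4: W B1 -> L1 hit  d=D]
5: W B1 -> L1 hit  d=D]
6: R B8 -> L0 miss  d=-]
7: R B1 -> L1 hit  d=D]
8: R B1 -> L1 hit  d=D]
9: R B6 -> L2 miss  d=-]
10: W B2 -> L2 miss  d=D]
11: W B2 -> L2 hit  d=D]
12: R B5 -> L1 miss wb->B1  d=-]
13: R B5 -> L1 hit  d=-]
14: R B5 -> L1 hit  d=-]
15: W B5 -> L1 hit  d=D]

DIRTY = [2, 5, 7]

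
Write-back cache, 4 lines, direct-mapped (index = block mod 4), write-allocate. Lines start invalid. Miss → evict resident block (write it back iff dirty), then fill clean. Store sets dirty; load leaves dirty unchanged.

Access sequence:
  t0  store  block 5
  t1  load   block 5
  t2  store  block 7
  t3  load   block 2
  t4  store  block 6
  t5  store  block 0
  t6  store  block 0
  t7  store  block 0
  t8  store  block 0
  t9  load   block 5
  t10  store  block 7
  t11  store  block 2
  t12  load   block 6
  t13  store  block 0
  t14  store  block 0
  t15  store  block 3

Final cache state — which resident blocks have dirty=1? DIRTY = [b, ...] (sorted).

DIRTY = [0, 3, 5]

  0 | W B5 → L1 miss [D]
  1 | R B5 → L1 hit [D]
  2 | W B7 → L3 miss [D]
  3 | R B2 → L2 miss [-]
  4 | W B6 → L2 miss [D]
  5 | W B0 → L0 miss [D]
  6 | W B0 → L0 hit [D]
  7 | W B0 → L0 hit [D]
  8 | W B0 → L0 hit [D]
  9 | R B5 → L1 hit [D]
  10 | W B7 → L3 hit [D]
  11 | W B2 → L2 miss wb→B6 [D]
  12 | R B6 → L2 miss wb→B2 [-]
  13 | W B0 → L0 hit [D]
  14 | W B0 → L0 hit [D]
  15 | W B3 → L3 miss wb→B7 [D]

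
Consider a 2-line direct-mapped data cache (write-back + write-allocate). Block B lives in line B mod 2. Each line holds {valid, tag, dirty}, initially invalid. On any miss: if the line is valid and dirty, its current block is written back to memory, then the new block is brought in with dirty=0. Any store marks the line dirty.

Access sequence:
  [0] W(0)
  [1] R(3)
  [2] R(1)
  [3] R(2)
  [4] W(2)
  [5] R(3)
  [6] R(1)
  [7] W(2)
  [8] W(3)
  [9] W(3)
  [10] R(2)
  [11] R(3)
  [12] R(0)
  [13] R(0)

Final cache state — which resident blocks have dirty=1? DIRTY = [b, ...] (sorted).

DIRTY = [3]

0: W B0 → L0 miss [D]
1: R B3 → L1 miss [-]
2: R B1 → L1 miss [-]
3: R B2 → L0 miss wb→B0 [-]
4: W B2 → L0 hit [D]
5: R B3 → L1 miss [-]
6: R B1 → L1 miss [-]
7: W B2 → L0 hit [D]
8: W B3 → L1 miss [D]
9: W B3 → L1 hit [D]
10: R B2 → L0 hit [D]
11: R B3 → L1 hit [D]
12: R B0 → L0 miss wb→B2 [-]
13: R B0 → L0 hit [-]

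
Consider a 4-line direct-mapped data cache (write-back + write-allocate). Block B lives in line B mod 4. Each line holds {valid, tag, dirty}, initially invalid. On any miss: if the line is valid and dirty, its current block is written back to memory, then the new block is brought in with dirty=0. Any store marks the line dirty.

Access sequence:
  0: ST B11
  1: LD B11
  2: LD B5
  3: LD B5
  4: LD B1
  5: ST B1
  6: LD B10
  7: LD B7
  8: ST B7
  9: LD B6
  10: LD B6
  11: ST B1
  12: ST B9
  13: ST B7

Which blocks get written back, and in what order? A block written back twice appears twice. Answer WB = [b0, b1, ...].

0: W B11 → L3 miss [D]
1: R B11 → L3 hit [D]
2: R B5 → L1 miss [-]
3: R B5 → L1 hit [-]
4: R B1 → L1 miss [-]
5: W B1 → L1 hit [D]
6: R B10 → L2 miss [-]
7: R B7 → L3 miss wb→B11 [-]
8: W B7 → L3 hit [D]
9: R B6 → L2 miss [-]
10: R B6 → L2 hit [-]
11: W B1 → L1 hit [D]
12: W B9 → L1 miss wb→B1 [D]
13: W B7 → L3 hit [D]

WB = [11, 1]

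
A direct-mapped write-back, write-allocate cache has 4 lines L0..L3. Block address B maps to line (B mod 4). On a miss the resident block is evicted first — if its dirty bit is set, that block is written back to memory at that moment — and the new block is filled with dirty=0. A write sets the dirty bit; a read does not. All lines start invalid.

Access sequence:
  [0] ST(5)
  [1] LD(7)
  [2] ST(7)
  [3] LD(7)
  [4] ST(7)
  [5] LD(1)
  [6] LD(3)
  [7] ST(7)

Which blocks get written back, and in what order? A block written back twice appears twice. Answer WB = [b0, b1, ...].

WB = [5, 7]

0: W B5 -> L1 miss  d=D]
1: R B7 -> L3 miss  d=-]
2: W B7 -> L3 hit  d=D]
3: R B7 -> L3 hit  d=D]
4: W B7 -> L3 hit  d=D]
5: R B1 -> L1 miss wb->B5  d=-]
6: R B3 -> L3 miss wb->B7  d=-]
7: W B7 -> L3 miss  d=D]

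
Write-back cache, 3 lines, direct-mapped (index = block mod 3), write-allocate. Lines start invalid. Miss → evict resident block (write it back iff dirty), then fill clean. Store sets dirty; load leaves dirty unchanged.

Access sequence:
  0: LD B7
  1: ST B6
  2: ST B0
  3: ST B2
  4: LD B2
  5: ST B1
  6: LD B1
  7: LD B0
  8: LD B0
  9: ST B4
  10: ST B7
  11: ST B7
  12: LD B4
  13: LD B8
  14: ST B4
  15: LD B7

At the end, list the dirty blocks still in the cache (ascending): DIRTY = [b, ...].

0: R B7 → L1 miss [-]
1: W B6 → L0 miss [D]
2: W B0 → L0 miss wb→B6 [D]
3: W B2 → L2 miss [D]
4: R B2 → L2 hit [D]
5: W B1 → L1 miss [D]
6: R B1 → L1 hit [D]
7: R B0 → L0 hit [D]
8: R B0 → L0 hit [D]
9: W B4 → L1 miss wb→B1 [D]
10: W B7 → L1 miss wb→B4 [D]
11: W B7 → L1 hit [D]
12: R B4 → L1 miss wb→B7 [-]
13: R B8 → L2 miss wb→B2 [-]
14: W B4 → L1 hit [D]
15: R B7 → L1 miss wb→B4 [-]

DIRTY = [0]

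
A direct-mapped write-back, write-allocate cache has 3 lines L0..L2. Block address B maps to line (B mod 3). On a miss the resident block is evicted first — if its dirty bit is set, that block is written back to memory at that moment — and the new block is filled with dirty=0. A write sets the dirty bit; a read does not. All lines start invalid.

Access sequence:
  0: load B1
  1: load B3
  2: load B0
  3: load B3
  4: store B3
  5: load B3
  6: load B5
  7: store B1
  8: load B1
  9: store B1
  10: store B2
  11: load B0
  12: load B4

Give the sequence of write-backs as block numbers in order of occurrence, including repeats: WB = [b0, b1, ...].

0: R B1 → L1 miss [-]
1: R B3 → L0 miss [-]
2: R B0 → L0 miss [-]
3: R B3 → L0 miss [-]
4: W B3 → L0 hit [D]
5: R B3 → L0 hit [D]
6: R B5 → L2 miss [-]
7: W B1 → L1 hit [D]
8: R B1 → L1 hit [D]
9: W B1 → L1 hit [D]
10: W B2 → L2 miss [D]
11: R B0 → L0 miss wb→B3 [-]
12: R B4 → L1 miss wb→B1 [-]

WB = [3, 1]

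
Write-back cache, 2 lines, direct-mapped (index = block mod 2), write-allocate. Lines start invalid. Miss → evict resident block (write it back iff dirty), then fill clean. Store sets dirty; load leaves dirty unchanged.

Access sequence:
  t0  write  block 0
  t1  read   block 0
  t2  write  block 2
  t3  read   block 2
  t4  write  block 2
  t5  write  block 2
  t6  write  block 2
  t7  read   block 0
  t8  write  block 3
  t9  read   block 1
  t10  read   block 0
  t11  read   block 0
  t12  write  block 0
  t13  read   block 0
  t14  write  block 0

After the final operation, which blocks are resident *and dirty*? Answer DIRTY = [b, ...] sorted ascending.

0: W B0 -> L0 miss  d=D]
1: R B0 -> L0 hit  d=D]
2: W B2 -> L0 miss wb->B0  d=D]
3: R B2 -> L0 hit  d=D]
4: W B2 -> L0 hit  d=D]
5: W B2 -> L0 hit  d=D]
6: W B2 -> L0 hit  d=D]
7: R B0 -> L0 miss wb->B2  d=-]
8: W B3 -> L1 miss  d=D]
9: R B1 -> L1 miss wb->B3  d=-]
10: R B0 -> L0 hit  d=-]
11: R B0 -> L0 hit  d=-]
12: W B0 -> L0 hit  d=D]
13: R B0 -> L0 hit  d=D]
14: W B0 -> L0 hit  d=D]

DIRTY = [0]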